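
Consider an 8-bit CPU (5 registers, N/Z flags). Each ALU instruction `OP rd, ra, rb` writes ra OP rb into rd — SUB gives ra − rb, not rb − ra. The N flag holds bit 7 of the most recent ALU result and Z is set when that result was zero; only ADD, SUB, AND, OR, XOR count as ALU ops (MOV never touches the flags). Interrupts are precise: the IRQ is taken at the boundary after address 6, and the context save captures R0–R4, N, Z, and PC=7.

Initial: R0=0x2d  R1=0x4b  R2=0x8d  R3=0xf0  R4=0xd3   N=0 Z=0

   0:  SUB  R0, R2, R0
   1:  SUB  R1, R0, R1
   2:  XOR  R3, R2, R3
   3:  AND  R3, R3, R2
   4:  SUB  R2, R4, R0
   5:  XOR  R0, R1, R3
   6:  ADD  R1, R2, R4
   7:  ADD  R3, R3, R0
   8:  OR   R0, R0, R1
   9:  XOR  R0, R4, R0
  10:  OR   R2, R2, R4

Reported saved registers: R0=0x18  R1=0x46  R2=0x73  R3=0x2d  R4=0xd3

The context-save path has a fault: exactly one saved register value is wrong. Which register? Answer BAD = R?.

after  0: R0=0x60 R1=0x4b R2=0x8d R3=0xf0 R4=0xd3  N=0 Z=0
after  1: R0=0x60 R1=0x15 R2=0x8d R3=0xf0 R4=0xd3  N=0 Z=0
after  2: R0=0x60 R1=0x15 R2=0x8d R3=0x7d R4=0xd3  N=0 Z=0
after  3: R0=0x60 R1=0x15 R2=0x8d R3=0x0d R4=0xd3  N=0 Z=0
after  4: R0=0x60 R1=0x15 R2=0x73 R3=0x0d R4=0xd3  N=0 Z=0
after  5: R0=0x18 R1=0x15 R2=0x73 R3=0x0d R4=0xd3  N=0 Z=0
after  6: R0=0x18 R1=0x46 R2=0x73 R3=0x0d R4=0xd3  N=0 Z=0
-- IRQ taken; context saved, return-PC = 7 --
mismatch: R3: reported 0x2d vs actual 0x0d

BAD = R3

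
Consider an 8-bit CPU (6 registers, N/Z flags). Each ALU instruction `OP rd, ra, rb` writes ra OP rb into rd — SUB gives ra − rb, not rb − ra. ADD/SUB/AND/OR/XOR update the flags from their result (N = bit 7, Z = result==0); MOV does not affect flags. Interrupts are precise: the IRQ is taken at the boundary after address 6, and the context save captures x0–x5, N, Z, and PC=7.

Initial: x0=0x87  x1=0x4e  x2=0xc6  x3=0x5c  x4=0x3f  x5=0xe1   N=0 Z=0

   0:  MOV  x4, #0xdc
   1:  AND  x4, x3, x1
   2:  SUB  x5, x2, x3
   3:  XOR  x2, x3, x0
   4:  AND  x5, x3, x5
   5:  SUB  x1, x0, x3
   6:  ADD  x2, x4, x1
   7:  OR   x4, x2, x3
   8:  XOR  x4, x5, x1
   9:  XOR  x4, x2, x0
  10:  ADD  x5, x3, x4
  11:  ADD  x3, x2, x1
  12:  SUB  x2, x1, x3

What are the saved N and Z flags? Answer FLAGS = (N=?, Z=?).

FLAGS = (N=0, Z=0)

after  0: x0=0x87 x1=0x4e x2=0xc6 x3=0x5c x4=0xdc x5=0xe1  N=0 Z=0
after  1: x0=0x87 x1=0x4e x2=0xc6 x3=0x5c x4=0x4c x5=0xe1  N=0 Z=0
after  2: x0=0x87 x1=0x4e x2=0xc6 x3=0x5c x4=0x4c x5=0x6a  N=0 Z=0
after  3: x0=0x87 x1=0x4e x2=0xdb x3=0x5c x4=0x4c x5=0x6a  N=1 Z=0
after  4: x0=0x87 x1=0x4e x2=0xdb x3=0x5c x4=0x4c x5=0x48  N=0 Z=0
after  5: x0=0x87 x1=0x2b x2=0xdb x3=0x5c x4=0x4c x5=0x48  N=0 Z=0
after  6: x0=0x87 x1=0x2b x2=0x77 x3=0x5c x4=0x4c x5=0x48  N=0 Z=0
-- IRQ taken; context saved, return-PC = 7 --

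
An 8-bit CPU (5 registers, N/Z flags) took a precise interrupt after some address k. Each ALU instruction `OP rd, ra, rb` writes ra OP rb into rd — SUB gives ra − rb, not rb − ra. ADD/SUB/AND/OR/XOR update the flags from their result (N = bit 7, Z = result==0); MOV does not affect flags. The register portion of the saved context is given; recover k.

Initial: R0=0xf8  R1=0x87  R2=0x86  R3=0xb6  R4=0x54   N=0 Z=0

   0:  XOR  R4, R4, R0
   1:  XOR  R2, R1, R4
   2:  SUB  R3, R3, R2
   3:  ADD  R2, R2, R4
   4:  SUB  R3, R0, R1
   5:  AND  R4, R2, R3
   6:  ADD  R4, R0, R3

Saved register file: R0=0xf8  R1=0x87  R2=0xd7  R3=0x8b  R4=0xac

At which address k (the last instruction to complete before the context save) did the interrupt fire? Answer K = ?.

K = 3

after  0: R0=0xf8 R1=0x87 R2=0x86 R3=0xb6 R4=0xac  N=1 Z=0
after  1: R0=0xf8 R1=0x87 R2=0x2b R3=0xb6 R4=0xac  N=0 Z=0
after  2: R0=0xf8 R1=0x87 R2=0x2b R3=0x8b R4=0xac  N=1 Z=0
after  3: R0=0xf8 R1=0x87 R2=0xd7 R3=0x8b R4=0xac  N=1 Z=0
-- IRQ taken; context saved, return-PC = 4 --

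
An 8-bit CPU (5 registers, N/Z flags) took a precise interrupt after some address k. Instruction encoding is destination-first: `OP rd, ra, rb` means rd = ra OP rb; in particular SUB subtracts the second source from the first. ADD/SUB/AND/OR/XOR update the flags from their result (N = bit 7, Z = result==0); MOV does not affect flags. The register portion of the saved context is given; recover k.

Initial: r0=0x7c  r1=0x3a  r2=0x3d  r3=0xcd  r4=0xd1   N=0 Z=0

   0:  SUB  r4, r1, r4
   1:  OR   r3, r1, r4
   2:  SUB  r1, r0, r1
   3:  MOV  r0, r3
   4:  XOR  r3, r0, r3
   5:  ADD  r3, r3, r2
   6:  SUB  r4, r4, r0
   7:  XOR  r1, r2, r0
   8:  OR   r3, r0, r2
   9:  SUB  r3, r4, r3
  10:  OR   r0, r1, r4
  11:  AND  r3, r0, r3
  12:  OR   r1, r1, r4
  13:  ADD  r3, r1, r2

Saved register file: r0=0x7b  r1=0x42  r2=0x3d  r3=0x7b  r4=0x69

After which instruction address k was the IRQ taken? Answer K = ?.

after  0: r0=0x7c r1=0x3a r2=0x3d r3=0xcd r4=0x69  N=0 Z=0
after  1: r0=0x7c r1=0x3a r2=0x3d r3=0x7b r4=0x69  N=0 Z=0
after  2: r0=0x7c r1=0x42 r2=0x3d r3=0x7b r4=0x69  N=0 Z=0
after  3: r0=0x7b r1=0x42 r2=0x3d r3=0x7b r4=0x69  N=0 Z=0
-- IRQ taken; context saved, return-PC = 4 --

K = 3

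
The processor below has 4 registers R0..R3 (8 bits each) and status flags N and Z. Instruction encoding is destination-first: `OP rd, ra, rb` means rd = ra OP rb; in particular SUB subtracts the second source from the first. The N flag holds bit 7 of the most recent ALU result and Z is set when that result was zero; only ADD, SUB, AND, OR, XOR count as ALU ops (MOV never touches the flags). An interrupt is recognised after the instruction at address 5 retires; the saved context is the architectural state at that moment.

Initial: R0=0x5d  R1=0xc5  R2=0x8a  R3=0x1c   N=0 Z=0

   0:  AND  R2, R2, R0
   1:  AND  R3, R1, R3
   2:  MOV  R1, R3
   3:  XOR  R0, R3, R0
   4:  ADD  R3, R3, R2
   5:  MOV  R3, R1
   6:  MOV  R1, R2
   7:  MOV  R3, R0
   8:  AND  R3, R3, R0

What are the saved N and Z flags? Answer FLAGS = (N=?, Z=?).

after  0: R0=0x5d R1=0xc5 R2=0x08 R3=0x1c  N=0 Z=0
after  1: R0=0x5d R1=0xc5 R2=0x08 R3=0x04  N=0 Z=0
after  2: R0=0x5d R1=0x04 R2=0x08 R3=0x04  N=0 Z=0
after  3: R0=0x59 R1=0x04 R2=0x08 R3=0x04  N=0 Z=0
after  4: R0=0x59 R1=0x04 R2=0x08 R3=0x0c  N=0 Z=0
after  5: R0=0x59 R1=0x04 R2=0x08 R3=0x04  N=0 Z=0
-- IRQ taken; context saved, return-PC = 6 --

FLAGS = (N=0, Z=0)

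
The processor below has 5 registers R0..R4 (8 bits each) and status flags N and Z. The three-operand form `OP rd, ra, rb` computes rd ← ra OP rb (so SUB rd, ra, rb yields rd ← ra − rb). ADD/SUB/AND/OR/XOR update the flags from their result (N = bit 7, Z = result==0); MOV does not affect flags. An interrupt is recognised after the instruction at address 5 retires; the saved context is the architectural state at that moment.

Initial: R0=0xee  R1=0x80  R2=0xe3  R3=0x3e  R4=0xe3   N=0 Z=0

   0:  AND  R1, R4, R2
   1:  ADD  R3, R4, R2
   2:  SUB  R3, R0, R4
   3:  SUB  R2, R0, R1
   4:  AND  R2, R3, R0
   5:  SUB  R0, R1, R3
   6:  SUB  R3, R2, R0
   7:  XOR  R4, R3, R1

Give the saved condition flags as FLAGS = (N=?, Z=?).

FLAGS = (N=1, Z=0)

after  0: R0=0xee R1=0xe3 R2=0xe3 R3=0x3e R4=0xe3  N=1 Z=0
after  1: R0=0xee R1=0xe3 R2=0xe3 R3=0xc6 R4=0xe3  N=1 Z=0
after  2: R0=0xee R1=0xe3 R2=0xe3 R3=0x0b R4=0xe3  N=0 Z=0
after  3: R0=0xee R1=0xe3 R2=0x0b R3=0x0b R4=0xe3  N=0 Z=0
after  4: R0=0xee R1=0xe3 R2=0x0a R3=0x0b R4=0xe3  N=0 Z=0
after  5: R0=0xd8 R1=0xe3 R2=0x0a R3=0x0b R4=0xe3  N=1 Z=0
-- IRQ taken; context saved, return-PC = 6 --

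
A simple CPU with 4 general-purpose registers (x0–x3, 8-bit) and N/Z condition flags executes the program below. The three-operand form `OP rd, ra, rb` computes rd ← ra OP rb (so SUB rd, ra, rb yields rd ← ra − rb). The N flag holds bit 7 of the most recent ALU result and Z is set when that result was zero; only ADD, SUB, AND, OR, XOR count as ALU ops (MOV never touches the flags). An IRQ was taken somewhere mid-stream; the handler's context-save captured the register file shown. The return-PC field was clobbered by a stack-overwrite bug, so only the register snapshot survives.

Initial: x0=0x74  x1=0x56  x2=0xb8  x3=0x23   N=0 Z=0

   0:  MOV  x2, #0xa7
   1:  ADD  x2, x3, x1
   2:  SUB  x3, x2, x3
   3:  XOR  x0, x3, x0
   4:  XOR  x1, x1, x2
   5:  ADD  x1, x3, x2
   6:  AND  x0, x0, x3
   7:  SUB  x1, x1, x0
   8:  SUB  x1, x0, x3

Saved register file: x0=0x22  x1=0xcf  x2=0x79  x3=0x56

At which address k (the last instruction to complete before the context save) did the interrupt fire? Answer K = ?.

K = 5

after  0: x0=0x74 x1=0x56 x2=0xa7 x3=0x23  N=0 Z=0
after  1: x0=0x74 x1=0x56 x2=0x79 x3=0x23  N=0 Z=0
after  2: x0=0x74 x1=0x56 x2=0x79 x3=0x56  N=0 Z=0
after  3: x0=0x22 x1=0x56 x2=0x79 x3=0x56  N=0 Z=0
after  4: x0=0x22 x1=0x2f x2=0x79 x3=0x56  N=0 Z=0
after  5: x0=0x22 x1=0xcf x2=0x79 x3=0x56  N=1 Z=0
-- IRQ taken; context saved, return-PC = 6 --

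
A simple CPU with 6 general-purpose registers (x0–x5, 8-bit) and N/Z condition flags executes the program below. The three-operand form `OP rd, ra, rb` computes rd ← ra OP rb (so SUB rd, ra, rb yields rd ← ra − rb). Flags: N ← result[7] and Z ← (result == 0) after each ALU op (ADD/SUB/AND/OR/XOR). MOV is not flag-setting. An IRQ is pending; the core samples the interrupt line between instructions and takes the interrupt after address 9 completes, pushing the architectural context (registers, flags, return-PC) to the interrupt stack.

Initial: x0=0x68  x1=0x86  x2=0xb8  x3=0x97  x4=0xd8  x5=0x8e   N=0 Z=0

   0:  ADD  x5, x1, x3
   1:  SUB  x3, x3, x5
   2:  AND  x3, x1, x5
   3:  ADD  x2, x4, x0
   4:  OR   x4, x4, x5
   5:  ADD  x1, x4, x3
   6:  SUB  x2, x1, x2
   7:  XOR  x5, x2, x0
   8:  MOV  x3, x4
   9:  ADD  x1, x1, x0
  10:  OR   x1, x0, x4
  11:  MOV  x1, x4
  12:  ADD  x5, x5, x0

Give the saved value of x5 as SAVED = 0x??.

after  0: x0=0x68 x1=0x86 x2=0xb8 x3=0x97 x4=0xd8 x5=0x1d  N=0 Z=0
after  1: x0=0x68 x1=0x86 x2=0xb8 x3=0x7a x4=0xd8 x5=0x1d  N=0 Z=0
after  2: x0=0x68 x1=0x86 x2=0xb8 x3=0x04 x4=0xd8 x5=0x1d  N=0 Z=0
after  3: x0=0x68 x1=0x86 x2=0x40 x3=0x04 x4=0xd8 x5=0x1d  N=0 Z=0
after  4: x0=0x68 x1=0x86 x2=0x40 x3=0x04 x4=0xdd x5=0x1d  N=1 Z=0
after  5: x0=0x68 x1=0xe1 x2=0x40 x3=0x04 x4=0xdd x5=0x1d  N=1 Z=0
after  6: x0=0x68 x1=0xe1 x2=0xa1 x3=0x04 x4=0xdd x5=0x1d  N=1 Z=0
after  7: x0=0x68 x1=0xe1 x2=0xa1 x3=0x04 x4=0xdd x5=0xc9  N=1 Z=0
after  8: x0=0x68 x1=0xe1 x2=0xa1 x3=0xdd x4=0xdd x5=0xc9  N=1 Z=0
after  9: x0=0x68 x1=0x49 x2=0xa1 x3=0xdd x4=0xdd x5=0xc9  N=0 Z=0
-- IRQ taken; context saved, return-PC = 10 --

SAVED = 0xc9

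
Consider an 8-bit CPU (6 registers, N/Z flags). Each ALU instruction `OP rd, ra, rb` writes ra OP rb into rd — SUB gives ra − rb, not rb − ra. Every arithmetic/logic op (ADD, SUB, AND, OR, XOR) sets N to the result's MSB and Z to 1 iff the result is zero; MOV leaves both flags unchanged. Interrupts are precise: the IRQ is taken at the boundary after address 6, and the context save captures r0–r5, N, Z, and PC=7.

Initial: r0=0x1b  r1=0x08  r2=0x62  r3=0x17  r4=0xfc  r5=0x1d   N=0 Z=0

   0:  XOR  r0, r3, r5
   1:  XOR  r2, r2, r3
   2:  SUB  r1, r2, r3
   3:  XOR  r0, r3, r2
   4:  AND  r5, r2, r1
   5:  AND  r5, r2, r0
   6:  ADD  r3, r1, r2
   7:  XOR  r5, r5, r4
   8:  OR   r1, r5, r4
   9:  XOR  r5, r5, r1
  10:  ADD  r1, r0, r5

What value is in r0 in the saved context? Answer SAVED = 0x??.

after  0: r0=0x0a r1=0x08 r2=0x62 r3=0x17 r4=0xfc r5=0x1d  N=0 Z=0
after  1: r0=0x0a r1=0x08 r2=0x75 r3=0x17 r4=0xfc r5=0x1d  N=0 Z=0
after  2: r0=0x0a r1=0x5e r2=0x75 r3=0x17 r4=0xfc r5=0x1d  N=0 Z=0
after  3: r0=0x62 r1=0x5e r2=0x75 r3=0x17 r4=0xfc r5=0x1d  N=0 Z=0
after  4: r0=0x62 r1=0x5e r2=0x75 r3=0x17 r4=0xfc r5=0x54  N=0 Z=0
after  5: r0=0x62 r1=0x5e r2=0x75 r3=0x17 r4=0xfc r5=0x60  N=0 Z=0
after  6: r0=0x62 r1=0x5e r2=0x75 r3=0xd3 r4=0xfc r5=0x60  N=1 Z=0
-- IRQ taken; context saved, return-PC = 7 --

SAVED = 0x62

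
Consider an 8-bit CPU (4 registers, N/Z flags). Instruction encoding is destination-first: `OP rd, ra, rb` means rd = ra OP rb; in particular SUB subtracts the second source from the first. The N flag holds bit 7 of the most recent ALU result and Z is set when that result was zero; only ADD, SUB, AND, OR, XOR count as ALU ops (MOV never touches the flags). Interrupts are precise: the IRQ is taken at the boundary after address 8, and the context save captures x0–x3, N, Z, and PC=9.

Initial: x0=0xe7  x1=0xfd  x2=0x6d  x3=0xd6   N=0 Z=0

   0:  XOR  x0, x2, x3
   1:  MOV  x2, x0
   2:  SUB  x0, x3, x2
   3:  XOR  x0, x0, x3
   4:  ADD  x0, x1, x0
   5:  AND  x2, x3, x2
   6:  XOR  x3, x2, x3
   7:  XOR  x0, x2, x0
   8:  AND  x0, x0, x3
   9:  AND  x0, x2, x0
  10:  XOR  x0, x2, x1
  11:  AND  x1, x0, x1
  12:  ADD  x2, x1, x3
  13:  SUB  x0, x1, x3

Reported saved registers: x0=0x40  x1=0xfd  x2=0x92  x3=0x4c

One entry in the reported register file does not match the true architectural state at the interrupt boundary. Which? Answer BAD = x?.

BAD = x3

after  0: x0=0xbb x1=0xfd x2=0x6d x3=0xd6  N=1 Z=0
after  1: x0=0xbb x1=0xfd x2=0xbb x3=0xd6  N=1 Z=0
after  2: x0=0x1b x1=0xfd x2=0xbb x3=0xd6  N=0 Z=0
after  3: x0=0xcd x1=0xfd x2=0xbb x3=0xd6  N=1 Z=0
after  4: x0=0xca x1=0xfd x2=0xbb x3=0xd6  N=1 Z=0
after  5: x0=0xca x1=0xfd x2=0x92 x3=0xd6  N=1 Z=0
after  6: x0=0xca x1=0xfd x2=0x92 x3=0x44  N=0 Z=0
after  7: x0=0x58 x1=0xfd x2=0x92 x3=0x44  N=0 Z=0
after  8: x0=0x40 x1=0xfd x2=0x92 x3=0x44  N=0 Z=0
-- IRQ taken; context saved, return-PC = 9 --
mismatch: x3: reported 0x4c vs actual 0x44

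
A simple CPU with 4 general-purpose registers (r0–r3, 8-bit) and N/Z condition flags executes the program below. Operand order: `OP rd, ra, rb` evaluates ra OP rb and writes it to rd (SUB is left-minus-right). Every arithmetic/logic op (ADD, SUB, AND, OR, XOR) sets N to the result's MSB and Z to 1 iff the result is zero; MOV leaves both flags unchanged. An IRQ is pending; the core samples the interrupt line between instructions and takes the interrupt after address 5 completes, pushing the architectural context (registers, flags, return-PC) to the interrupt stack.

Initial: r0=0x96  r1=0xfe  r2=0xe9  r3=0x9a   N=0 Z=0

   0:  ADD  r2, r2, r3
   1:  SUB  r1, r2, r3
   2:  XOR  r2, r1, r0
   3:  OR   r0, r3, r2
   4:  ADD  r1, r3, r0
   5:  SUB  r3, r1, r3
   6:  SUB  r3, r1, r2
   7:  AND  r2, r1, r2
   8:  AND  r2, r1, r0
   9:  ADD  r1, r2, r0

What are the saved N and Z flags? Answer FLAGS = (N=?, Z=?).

FLAGS = (N=1, Z=0)

after  0: r0=0x96 r1=0xfe r2=0x83 r3=0x9a  N=1 Z=0
after  1: r0=0x96 r1=0xe9 r2=0x83 r3=0x9a  N=1 Z=0
after  2: r0=0x96 r1=0xe9 r2=0x7f r3=0x9a  N=0 Z=0
after  3: r0=0xff r1=0xe9 r2=0x7f r3=0x9a  N=1 Z=0
after  4: r0=0xff r1=0x99 r2=0x7f r3=0x9a  N=1 Z=0
after  5: r0=0xff r1=0x99 r2=0x7f r3=0xff  N=1 Z=0
-- IRQ taken; context saved, return-PC = 6 --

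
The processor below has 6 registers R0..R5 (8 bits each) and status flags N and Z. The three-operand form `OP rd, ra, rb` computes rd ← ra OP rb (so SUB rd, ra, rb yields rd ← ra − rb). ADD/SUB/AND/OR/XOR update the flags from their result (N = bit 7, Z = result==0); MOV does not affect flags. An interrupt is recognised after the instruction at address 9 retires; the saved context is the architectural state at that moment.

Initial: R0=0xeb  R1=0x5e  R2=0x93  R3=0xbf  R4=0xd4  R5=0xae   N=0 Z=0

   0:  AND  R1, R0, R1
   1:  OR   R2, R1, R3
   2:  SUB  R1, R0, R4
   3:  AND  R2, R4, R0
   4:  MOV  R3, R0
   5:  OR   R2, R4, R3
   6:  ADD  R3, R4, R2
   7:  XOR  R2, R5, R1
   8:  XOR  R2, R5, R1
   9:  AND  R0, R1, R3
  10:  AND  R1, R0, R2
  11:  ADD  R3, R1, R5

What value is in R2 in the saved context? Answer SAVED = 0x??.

SAVED = 0xb9

after  0: R0=0xeb R1=0x4a R2=0x93 R3=0xbf R4=0xd4 R5=0xae  N=0 Z=0
after  1: R0=0xeb R1=0x4a R2=0xff R3=0xbf R4=0xd4 R5=0xae  N=1 Z=0
after  2: R0=0xeb R1=0x17 R2=0xff R3=0xbf R4=0xd4 R5=0xae  N=0 Z=0
after  3: R0=0xeb R1=0x17 R2=0xc0 R3=0xbf R4=0xd4 R5=0xae  N=1 Z=0
after  4: R0=0xeb R1=0x17 R2=0xc0 R3=0xeb R4=0xd4 R5=0xae  N=1 Z=0
after  5: R0=0xeb R1=0x17 R2=0xff R3=0xeb R4=0xd4 R5=0xae  N=1 Z=0
after  6: R0=0xeb R1=0x17 R2=0xff R3=0xd3 R4=0xd4 R5=0xae  N=1 Z=0
after  7: R0=0xeb R1=0x17 R2=0xb9 R3=0xd3 R4=0xd4 R5=0xae  N=1 Z=0
after  8: R0=0xeb R1=0x17 R2=0xb9 R3=0xd3 R4=0xd4 R5=0xae  N=1 Z=0
after  9: R0=0x13 R1=0x17 R2=0xb9 R3=0xd3 R4=0xd4 R5=0xae  N=0 Z=0
-- IRQ taken; context saved, return-PC = 10 --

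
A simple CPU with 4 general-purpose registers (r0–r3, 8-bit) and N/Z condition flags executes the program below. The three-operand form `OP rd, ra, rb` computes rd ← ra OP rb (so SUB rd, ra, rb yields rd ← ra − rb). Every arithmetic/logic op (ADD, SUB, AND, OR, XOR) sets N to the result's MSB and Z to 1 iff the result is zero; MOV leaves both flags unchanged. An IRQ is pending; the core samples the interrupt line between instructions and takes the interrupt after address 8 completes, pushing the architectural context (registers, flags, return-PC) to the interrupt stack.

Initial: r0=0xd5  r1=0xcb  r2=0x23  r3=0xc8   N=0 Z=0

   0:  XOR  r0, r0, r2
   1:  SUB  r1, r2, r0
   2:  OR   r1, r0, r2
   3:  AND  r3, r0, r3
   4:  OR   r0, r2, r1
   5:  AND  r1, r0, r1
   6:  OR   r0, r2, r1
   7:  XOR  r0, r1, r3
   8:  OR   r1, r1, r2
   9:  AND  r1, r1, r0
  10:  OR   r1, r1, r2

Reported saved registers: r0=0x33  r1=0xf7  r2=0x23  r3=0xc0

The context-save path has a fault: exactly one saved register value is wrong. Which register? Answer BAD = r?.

after  0: r0=0xf6 r1=0xcb r2=0x23 r3=0xc8  N=1 Z=0
after  1: r0=0xf6 r1=0x2d r2=0x23 r3=0xc8  N=0 Z=0
after  2: r0=0xf6 r1=0xf7 r2=0x23 r3=0xc8  N=1 Z=0
after  3: r0=0xf6 r1=0xf7 r2=0x23 r3=0xc0  N=1 Z=0
after  4: r0=0xf7 r1=0xf7 r2=0x23 r3=0xc0  N=1 Z=0
after  5: r0=0xf7 r1=0xf7 r2=0x23 r3=0xc0  N=1 Z=0
after  6: r0=0xf7 r1=0xf7 r2=0x23 r3=0xc0  N=1 Z=0
after  7: r0=0x37 r1=0xf7 r2=0x23 r3=0xc0  N=0 Z=0
after  8: r0=0x37 r1=0xf7 r2=0x23 r3=0xc0  N=1 Z=0
-- IRQ taken; context saved, return-PC = 9 --
mismatch: r0: reported 0x33 vs actual 0x37

BAD = r0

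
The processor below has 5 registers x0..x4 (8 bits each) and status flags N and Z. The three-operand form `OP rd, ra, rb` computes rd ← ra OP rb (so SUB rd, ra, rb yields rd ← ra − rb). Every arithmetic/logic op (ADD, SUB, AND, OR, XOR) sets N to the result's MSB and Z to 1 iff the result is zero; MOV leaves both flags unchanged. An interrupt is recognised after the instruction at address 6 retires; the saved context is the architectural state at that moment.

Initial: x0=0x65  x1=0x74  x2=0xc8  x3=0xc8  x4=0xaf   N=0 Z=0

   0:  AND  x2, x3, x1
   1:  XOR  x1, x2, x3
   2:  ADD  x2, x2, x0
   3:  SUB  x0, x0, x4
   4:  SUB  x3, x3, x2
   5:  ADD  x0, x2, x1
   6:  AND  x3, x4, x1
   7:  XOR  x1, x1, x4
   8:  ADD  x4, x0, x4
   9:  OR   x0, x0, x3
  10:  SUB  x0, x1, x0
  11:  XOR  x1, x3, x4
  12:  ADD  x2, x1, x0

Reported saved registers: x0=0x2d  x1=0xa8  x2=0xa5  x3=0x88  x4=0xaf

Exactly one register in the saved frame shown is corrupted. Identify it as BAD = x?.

BAD = x1

after  0: x0=0x65 x1=0x74 x2=0x40 x3=0xc8 x4=0xaf  N=0 Z=0
after  1: x0=0x65 x1=0x88 x2=0x40 x3=0xc8 x4=0xaf  N=1 Z=0
after  2: x0=0x65 x1=0x88 x2=0xa5 x3=0xc8 x4=0xaf  N=1 Z=0
after  3: x0=0xb6 x1=0x88 x2=0xa5 x3=0xc8 x4=0xaf  N=1 Z=0
after  4: x0=0xb6 x1=0x88 x2=0xa5 x3=0x23 x4=0xaf  N=0 Z=0
after  5: x0=0x2d x1=0x88 x2=0xa5 x3=0x23 x4=0xaf  N=0 Z=0
after  6: x0=0x2d x1=0x88 x2=0xa5 x3=0x88 x4=0xaf  N=1 Z=0
-- IRQ taken; context saved, return-PC = 7 --
mismatch: x1: reported 0xa8 vs actual 0x88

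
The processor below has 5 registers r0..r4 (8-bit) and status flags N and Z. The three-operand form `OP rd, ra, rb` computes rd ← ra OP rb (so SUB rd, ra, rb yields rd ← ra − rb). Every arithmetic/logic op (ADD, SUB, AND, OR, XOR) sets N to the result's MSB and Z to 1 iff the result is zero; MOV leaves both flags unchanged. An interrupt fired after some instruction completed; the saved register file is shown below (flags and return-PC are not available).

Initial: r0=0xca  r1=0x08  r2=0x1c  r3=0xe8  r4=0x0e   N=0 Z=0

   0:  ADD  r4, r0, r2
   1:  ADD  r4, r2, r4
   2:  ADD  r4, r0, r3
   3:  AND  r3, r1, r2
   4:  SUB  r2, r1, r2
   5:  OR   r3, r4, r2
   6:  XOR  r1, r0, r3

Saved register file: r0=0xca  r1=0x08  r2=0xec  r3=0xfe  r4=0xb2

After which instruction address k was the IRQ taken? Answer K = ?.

after  0: r0=0xca r1=0x08 r2=0x1c r3=0xe8 r4=0xe6  N=1 Z=0
after  1: r0=0xca r1=0x08 r2=0x1c r3=0xe8 r4=0x02  N=0 Z=0
after  2: r0=0xca r1=0x08 r2=0x1c r3=0xe8 r4=0xb2  N=1 Z=0
after  3: r0=0xca r1=0x08 r2=0x1c r3=0x08 r4=0xb2  N=0 Z=0
after  4: r0=0xca r1=0x08 r2=0xec r3=0x08 r4=0xb2  N=1 Z=0
after  5: r0=0xca r1=0x08 r2=0xec r3=0xfe r4=0xb2  N=1 Z=0
-- IRQ taken; context saved, return-PC = 6 --

K = 5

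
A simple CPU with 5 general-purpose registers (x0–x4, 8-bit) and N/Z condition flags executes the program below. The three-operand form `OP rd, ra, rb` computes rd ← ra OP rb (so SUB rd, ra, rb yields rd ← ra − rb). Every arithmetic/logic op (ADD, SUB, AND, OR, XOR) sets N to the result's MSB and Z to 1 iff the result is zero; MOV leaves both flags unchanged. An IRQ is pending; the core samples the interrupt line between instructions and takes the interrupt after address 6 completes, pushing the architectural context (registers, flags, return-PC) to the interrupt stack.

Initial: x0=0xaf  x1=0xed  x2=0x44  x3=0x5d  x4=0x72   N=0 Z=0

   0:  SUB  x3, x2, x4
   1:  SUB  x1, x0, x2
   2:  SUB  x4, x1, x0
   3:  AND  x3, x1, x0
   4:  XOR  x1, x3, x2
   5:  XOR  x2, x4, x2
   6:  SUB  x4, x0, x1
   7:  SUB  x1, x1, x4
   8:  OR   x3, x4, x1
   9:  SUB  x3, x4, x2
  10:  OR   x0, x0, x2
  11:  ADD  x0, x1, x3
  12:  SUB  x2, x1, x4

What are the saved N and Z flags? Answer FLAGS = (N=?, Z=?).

after  0: x0=0xaf x1=0xed x2=0x44 x3=0xd2 x4=0x72  N=1 Z=0
after  1: x0=0xaf x1=0x6b x2=0x44 x3=0xd2 x4=0x72  N=0 Z=0
after  2: x0=0xaf x1=0x6b x2=0x44 x3=0xd2 x4=0xbc  N=1 Z=0
after  3: x0=0xaf x1=0x6b x2=0x44 x3=0x2b x4=0xbc  N=0 Z=0
after  4: x0=0xaf x1=0x6f x2=0x44 x3=0x2b x4=0xbc  N=0 Z=0
after  5: x0=0xaf x1=0x6f x2=0xf8 x3=0x2b x4=0xbc  N=1 Z=0
after  6: x0=0xaf x1=0x6f x2=0xf8 x3=0x2b x4=0x40  N=0 Z=0
-- IRQ taken; context saved, return-PC = 7 --

FLAGS = (N=0, Z=0)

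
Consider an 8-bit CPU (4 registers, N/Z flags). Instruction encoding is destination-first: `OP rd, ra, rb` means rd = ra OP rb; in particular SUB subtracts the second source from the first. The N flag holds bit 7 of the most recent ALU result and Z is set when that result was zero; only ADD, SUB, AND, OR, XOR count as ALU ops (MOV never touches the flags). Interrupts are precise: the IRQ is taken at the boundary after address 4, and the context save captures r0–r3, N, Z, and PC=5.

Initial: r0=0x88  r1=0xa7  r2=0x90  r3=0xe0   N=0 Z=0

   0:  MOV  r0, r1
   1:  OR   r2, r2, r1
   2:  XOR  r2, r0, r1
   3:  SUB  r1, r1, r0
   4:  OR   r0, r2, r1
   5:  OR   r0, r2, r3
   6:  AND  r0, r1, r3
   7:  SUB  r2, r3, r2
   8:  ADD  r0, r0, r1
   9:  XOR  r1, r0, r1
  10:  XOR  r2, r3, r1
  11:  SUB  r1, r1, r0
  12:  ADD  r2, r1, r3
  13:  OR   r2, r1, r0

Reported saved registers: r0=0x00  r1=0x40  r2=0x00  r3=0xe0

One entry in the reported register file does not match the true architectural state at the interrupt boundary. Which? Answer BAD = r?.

after  0: r0=0xa7 r1=0xa7 r2=0x90 r3=0xe0  N=0 Z=0
after  1: r0=0xa7 r1=0xa7 r2=0xb7 r3=0xe0  N=1 Z=0
after  2: r0=0xa7 r1=0xa7 r2=0x00 r3=0xe0  N=0 Z=1
after  3: r0=0xa7 r1=0x00 r2=0x00 r3=0xe0  N=0 Z=1
after  4: r0=0x00 r1=0x00 r2=0x00 r3=0xe0  N=0 Z=1
-- IRQ taken; context saved, return-PC = 5 --
mismatch: r1: reported 0x40 vs actual 0x00

BAD = r1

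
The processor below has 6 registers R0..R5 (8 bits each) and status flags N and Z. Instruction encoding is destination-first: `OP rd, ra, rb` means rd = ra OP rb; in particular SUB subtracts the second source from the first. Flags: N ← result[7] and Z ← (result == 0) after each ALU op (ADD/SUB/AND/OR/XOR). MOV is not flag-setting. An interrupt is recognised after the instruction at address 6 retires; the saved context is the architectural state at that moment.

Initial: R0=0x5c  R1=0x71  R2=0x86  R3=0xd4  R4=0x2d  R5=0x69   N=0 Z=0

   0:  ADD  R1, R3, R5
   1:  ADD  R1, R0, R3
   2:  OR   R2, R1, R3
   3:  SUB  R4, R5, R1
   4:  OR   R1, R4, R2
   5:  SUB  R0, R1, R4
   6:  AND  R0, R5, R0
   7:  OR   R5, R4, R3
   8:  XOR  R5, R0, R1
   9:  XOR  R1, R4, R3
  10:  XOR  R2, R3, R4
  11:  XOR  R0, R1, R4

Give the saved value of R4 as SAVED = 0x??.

SAVED = 0x39

after  0: R0=0x5c R1=0x3d R2=0x86 R3=0xd4 R4=0x2d R5=0x69  N=0 Z=0
after  1: R0=0x5c R1=0x30 R2=0x86 R3=0xd4 R4=0x2d R5=0x69  N=0 Z=0
after  2: R0=0x5c R1=0x30 R2=0xf4 R3=0xd4 R4=0x2d R5=0x69  N=1 Z=0
after  3: R0=0x5c R1=0x30 R2=0xf4 R3=0xd4 R4=0x39 R5=0x69  N=0 Z=0
after  4: R0=0x5c R1=0xfd R2=0xf4 R3=0xd4 R4=0x39 R5=0x69  N=1 Z=0
after  5: R0=0xc4 R1=0xfd R2=0xf4 R3=0xd4 R4=0x39 R5=0x69  N=1 Z=0
after  6: R0=0x40 R1=0xfd R2=0xf4 R3=0xd4 R4=0x39 R5=0x69  N=0 Z=0
-- IRQ taken; context saved, return-PC = 7 --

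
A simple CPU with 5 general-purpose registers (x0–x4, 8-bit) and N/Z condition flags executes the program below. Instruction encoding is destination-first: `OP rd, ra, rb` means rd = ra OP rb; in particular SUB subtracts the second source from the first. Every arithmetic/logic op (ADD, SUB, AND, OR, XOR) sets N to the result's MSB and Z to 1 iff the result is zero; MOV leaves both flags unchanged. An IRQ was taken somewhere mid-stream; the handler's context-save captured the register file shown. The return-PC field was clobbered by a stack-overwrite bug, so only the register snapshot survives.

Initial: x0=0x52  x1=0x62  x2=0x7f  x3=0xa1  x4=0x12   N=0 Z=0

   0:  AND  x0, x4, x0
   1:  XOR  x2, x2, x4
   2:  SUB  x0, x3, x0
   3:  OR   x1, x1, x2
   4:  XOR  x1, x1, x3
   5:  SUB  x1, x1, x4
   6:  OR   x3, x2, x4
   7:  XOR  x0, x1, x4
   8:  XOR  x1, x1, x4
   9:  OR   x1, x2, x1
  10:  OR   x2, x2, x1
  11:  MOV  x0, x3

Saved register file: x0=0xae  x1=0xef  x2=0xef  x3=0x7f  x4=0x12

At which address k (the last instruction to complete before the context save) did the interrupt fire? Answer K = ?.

after  0: x0=0x12 x1=0x62 x2=0x7f x3=0xa1 x4=0x12  N=0 Z=0
after  1: x0=0x12 x1=0x62 x2=0x6d x3=0xa1 x4=0x12  N=0 Z=0
after  2: x0=0x8f x1=0x62 x2=0x6d x3=0xa1 x4=0x12  N=1 Z=0
after  3: x0=0x8f x1=0x6f x2=0x6d x3=0xa1 x4=0x12  N=0 Z=0
after  4: x0=0x8f x1=0xce x2=0x6d x3=0xa1 x4=0x12  N=1 Z=0
after  5: x0=0x8f x1=0xbc x2=0x6d x3=0xa1 x4=0x12  N=1 Z=0
after  6: x0=0x8f x1=0xbc x2=0x6d x3=0x7f x4=0x12  N=0 Z=0
after  7: x0=0xae x1=0xbc x2=0x6d x3=0x7f x4=0x12  N=1 Z=0
after  8: x0=0xae x1=0xae x2=0x6d x3=0x7f x4=0x12  N=1 Z=0
after  9: x0=0xae x1=0xef x2=0x6d x3=0x7f x4=0x12  N=1 Z=0
after 10: x0=0xae x1=0xef x2=0xef x3=0x7f x4=0x12  N=1 Z=0
-- IRQ taken; context saved, return-PC = 11 --

K = 10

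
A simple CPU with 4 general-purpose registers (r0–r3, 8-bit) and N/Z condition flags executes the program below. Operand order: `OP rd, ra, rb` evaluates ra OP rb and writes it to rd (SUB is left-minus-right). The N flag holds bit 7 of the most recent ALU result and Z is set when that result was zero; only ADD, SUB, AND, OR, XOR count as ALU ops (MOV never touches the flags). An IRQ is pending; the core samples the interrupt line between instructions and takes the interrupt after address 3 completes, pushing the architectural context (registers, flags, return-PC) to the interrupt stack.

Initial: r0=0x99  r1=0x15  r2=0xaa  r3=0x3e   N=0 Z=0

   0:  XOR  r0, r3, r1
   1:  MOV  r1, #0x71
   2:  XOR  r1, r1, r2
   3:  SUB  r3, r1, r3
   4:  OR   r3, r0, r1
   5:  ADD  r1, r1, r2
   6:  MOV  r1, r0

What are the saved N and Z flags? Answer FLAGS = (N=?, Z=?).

after  0: r0=0x2b r1=0x15 r2=0xaa r3=0x3e  N=0 Z=0
after  1: r0=0x2b r1=0x71 r2=0xaa r3=0x3e  N=0 Z=0
after  2: r0=0x2b r1=0xdb r2=0xaa r3=0x3e  N=1 Z=0
after  3: r0=0x2b r1=0xdb r2=0xaa r3=0x9d  N=1 Z=0
-- IRQ taken; context saved, return-PC = 4 --

FLAGS = (N=1, Z=0)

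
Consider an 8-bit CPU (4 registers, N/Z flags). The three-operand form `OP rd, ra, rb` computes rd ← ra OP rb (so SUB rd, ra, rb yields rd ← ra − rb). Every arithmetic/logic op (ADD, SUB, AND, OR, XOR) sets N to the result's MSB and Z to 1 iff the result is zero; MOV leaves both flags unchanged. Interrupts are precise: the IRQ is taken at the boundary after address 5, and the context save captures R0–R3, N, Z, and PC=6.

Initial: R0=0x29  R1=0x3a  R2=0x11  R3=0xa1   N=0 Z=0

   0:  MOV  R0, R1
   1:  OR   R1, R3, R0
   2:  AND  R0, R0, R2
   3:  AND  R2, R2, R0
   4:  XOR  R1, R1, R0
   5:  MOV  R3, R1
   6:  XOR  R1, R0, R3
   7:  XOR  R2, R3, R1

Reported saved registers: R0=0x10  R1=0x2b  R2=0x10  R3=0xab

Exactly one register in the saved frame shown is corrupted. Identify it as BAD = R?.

BAD = R1

after  0: R0=0x3a R1=0x3a R2=0x11 R3=0xa1  N=0 Z=0
after  1: R0=0x3a R1=0xbb R2=0x11 R3=0xa1  N=1 Z=0
after  2: R0=0x10 R1=0xbb R2=0x11 R3=0xa1  N=0 Z=0
after  3: R0=0x10 R1=0xbb R2=0x10 R3=0xa1  N=0 Z=0
after  4: R0=0x10 R1=0xab R2=0x10 R3=0xa1  N=1 Z=0
after  5: R0=0x10 R1=0xab R2=0x10 R3=0xab  N=1 Z=0
-- IRQ taken; context saved, return-PC = 6 --
mismatch: R1: reported 0x2b vs actual 0xab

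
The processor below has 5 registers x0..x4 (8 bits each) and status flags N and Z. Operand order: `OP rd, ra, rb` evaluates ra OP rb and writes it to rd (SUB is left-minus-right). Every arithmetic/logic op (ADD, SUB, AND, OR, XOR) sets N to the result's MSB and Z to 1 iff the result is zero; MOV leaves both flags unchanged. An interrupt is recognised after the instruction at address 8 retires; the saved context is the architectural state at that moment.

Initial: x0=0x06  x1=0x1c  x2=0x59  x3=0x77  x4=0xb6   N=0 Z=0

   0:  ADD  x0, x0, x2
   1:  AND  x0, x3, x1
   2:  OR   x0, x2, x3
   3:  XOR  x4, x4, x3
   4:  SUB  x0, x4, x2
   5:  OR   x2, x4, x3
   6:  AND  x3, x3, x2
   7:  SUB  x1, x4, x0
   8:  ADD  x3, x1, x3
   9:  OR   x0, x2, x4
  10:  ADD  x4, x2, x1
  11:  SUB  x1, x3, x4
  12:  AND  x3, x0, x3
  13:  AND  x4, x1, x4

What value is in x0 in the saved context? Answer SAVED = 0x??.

after  0: x0=0x5f x1=0x1c x2=0x59 x3=0x77 x4=0xb6  N=0 Z=0
after  1: x0=0x14 x1=0x1c x2=0x59 x3=0x77 x4=0xb6  N=0 Z=0
after  2: x0=0x7f x1=0x1c x2=0x59 x3=0x77 x4=0xb6  N=0 Z=0
after  3: x0=0x7f x1=0x1c x2=0x59 x3=0x77 x4=0xc1  N=1 Z=0
after  4: x0=0x68 x1=0x1c x2=0x59 x3=0x77 x4=0xc1  N=0 Z=0
after  5: x0=0x68 x1=0x1c x2=0xf7 x3=0x77 x4=0xc1  N=1 Z=0
after  6: x0=0x68 x1=0x1c x2=0xf7 x3=0x77 x4=0xc1  N=0 Z=0
after  7: x0=0x68 x1=0x59 x2=0xf7 x3=0x77 x4=0xc1  N=0 Z=0
after  8: x0=0x68 x1=0x59 x2=0xf7 x3=0xd0 x4=0xc1  N=1 Z=0
-- IRQ taken; context saved, return-PC = 9 --

SAVED = 0x68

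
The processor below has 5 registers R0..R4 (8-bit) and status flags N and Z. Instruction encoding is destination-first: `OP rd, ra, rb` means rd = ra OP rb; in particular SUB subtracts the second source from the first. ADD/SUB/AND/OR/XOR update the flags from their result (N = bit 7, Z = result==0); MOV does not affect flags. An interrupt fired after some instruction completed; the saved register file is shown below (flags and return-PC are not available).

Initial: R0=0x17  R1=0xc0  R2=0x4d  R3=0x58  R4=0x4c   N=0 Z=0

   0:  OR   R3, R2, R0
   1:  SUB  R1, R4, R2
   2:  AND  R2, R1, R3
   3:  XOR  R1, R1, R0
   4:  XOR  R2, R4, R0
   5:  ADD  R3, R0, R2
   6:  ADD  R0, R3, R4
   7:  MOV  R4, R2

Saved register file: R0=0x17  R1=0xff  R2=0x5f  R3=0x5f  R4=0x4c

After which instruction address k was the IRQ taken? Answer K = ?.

K = 2

after  0: R0=0x17 R1=0xc0 R2=0x4d R3=0x5f R4=0x4c  N=0 Z=0
after  1: R0=0x17 R1=0xff R2=0x4d R3=0x5f R4=0x4c  N=1 Z=0
after  2: R0=0x17 R1=0xff R2=0x5f R3=0x5f R4=0x4c  N=0 Z=0
-- IRQ taken; context saved, return-PC = 3 --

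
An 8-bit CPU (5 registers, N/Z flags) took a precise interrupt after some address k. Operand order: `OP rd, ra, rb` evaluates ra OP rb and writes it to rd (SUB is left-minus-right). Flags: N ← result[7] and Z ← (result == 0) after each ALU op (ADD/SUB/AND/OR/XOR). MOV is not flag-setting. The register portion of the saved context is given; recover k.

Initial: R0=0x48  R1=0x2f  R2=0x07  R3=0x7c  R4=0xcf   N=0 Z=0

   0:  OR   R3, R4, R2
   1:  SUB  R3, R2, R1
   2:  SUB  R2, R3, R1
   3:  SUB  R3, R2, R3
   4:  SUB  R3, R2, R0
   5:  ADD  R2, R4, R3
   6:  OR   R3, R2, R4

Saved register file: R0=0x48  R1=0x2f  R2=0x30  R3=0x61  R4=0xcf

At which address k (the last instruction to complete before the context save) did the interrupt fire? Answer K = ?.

K = 5

after  0: R0=0x48 R1=0x2f R2=0x07 R3=0xcf R4=0xcf  N=1 Z=0
after  1: R0=0x48 R1=0x2f R2=0x07 R3=0xd8 R4=0xcf  N=1 Z=0
after  2: R0=0x48 R1=0x2f R2=0xa9 R3=0xd8 R4=0xcf  N=1 Z=0
after  3: R0=0x48 R1=0x2f R2=0xa9 R3=0xd1 R4=0xcf  N=1 Z=0
after  4: R0=0x48 R1=0x2f R2=0xa9 R3=0x61 R4=0xcf  N=0 Z=0
after  5: R0=0x48 R1=0x2f R2=0x30 R3=0x61 R4=0xcf  N=0 Z=0
-- IRQ taken; context saved, return-PC = 6 --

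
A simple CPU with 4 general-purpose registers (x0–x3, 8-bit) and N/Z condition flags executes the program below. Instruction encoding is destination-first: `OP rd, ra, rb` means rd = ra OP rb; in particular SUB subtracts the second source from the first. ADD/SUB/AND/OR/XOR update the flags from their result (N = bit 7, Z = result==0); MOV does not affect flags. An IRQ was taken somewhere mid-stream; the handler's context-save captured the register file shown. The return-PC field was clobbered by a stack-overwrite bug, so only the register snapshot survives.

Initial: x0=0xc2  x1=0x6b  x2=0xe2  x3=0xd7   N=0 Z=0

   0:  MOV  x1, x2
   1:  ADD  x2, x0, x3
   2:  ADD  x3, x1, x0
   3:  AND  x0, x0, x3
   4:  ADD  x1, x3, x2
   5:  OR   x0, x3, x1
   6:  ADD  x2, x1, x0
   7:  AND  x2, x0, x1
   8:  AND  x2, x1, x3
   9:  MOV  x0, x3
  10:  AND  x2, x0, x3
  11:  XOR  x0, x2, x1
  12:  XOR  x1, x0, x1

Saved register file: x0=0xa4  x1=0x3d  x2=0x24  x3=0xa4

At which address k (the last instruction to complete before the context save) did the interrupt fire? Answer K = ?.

after  0: x0=0xc2 x1=0xe2 x2=0xe2 x3=0xd7  N=0 Z=0
after  1: x0=0xc2 x1=0xe2 x2=0x99 x3=0xd7  N=1 Z=0
after  2: x0=0xc2 x1=0xe2 x2=0x99 x3=0xa4  N=1 Z=0
after  3: x0=0x80 x1=0xe2 x2=0x99 x3=0xa4  N=1 Z=0
after  4: x0=0x80 x1=0x3d x2=0x99 x3=0xa4  N=0 Z=0
after  5: x0=0xbd x1=0x3d x2=0x99 x3=0xa4  N=1 Z=0
after  6: x0=0xbd x1=0x3d x2=0xfa x3=0xa4  N=1 Z=0
after  7: x0=0xbd x1=0x3d x2=0x3d x3=0xa4  N=0 Z=0
after  8: x0=0xbd x1=0x3d x2=0x24 x3=0xa4  N=0 Z=0
after  9: x0=0xa4 x1=0x3d x2=0x24 x3=0xa4  N=0 Z=0
-- IRQ taken; context saved, return-PC = 10 --

K = 9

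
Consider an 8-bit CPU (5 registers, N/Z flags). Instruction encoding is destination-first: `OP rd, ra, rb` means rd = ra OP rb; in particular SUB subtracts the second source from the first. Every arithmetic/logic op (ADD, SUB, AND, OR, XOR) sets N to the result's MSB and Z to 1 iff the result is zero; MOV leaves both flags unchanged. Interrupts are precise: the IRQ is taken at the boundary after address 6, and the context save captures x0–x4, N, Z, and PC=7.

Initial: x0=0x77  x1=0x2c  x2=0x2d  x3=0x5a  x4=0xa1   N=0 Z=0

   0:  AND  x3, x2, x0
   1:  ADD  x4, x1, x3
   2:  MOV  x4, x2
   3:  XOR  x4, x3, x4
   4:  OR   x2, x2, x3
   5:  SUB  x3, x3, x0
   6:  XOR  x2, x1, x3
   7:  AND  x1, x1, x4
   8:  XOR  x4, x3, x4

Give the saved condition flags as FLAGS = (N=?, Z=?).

after  0: x0=0x77 x1=0x2c x2=0x2d x3=0x25 x4=0xa1  N=0 Z=0
after  1: x0=0x77 x1=0x2c x2=0x2d x3=0x25 x4=0x51  N=0 Z=0
after  2: x0=0x77 x1=0x2c x2=0x2d x3=0x25 x4=0x2d  N=0 Z=0
after  3: x0=0x77 x1=0x2c x2=0x2d x3=0x25 x4=0x08  N=0 Z=0
after  4: x0=0x77 x1=0x2c x2=0x2d x3=0x25 x4=0x08  N=0 Z=0
after  5: x0=0x77 x1=0x2c x2=0x2d x3=0xae x4=0x08  N=1 Z=0
after  6: x0=0x77 x1=0x2c x2=0x82 x3=0xae x4=0x08  N=1 Z=0
-- IRQ taken; context saved, return-PC = 7 --

FLAGS = (N=1, Z=0)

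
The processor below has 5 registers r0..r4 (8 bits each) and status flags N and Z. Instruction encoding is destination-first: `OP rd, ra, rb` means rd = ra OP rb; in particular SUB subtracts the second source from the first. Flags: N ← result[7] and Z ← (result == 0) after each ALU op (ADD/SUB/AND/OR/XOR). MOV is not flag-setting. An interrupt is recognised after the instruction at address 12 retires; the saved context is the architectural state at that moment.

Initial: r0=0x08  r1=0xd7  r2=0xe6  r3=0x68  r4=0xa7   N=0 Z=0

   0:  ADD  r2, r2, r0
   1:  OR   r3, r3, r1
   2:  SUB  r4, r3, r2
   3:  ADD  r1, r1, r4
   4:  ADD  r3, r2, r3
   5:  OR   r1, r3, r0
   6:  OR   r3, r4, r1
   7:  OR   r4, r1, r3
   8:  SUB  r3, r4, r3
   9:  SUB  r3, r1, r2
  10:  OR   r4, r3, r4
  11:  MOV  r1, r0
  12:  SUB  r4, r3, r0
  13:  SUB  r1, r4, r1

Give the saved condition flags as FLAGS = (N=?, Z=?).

FLAGS = (N=1, Z=0)

after  0: r0=0x08 r1=0xd7 r2=0xee r3=0x68 r4=0xa7  N=1 Z=0
after  1: r0=0x08 r1=0xd7 r2=0xee r3=0xff r4=0xa7  N=1 Z=0
after  2: r0=0x08 r1=0xd7 r2=0xee r3=0xff r4=0x11  N=0 Z=0
after  3: r0=0x08 r1=0xe8 r2=0xee r3=0xff r4=0x11  N=1 Z=0
after  4: r0=0x08 r1=0xe8 r2=0xee r3=0xed r4=0x11  N=1 Z=0
after  5: r0=0x08 r1=0xed r2=0xee r3=0xed r4=0x11  N=1 Z=0
after  6: r0=0x08 r1=0xed r2=0xee r3=0xfd r4=0x11  N=1 Z=0
after  7: r0=0x08 r1=0xed r2=0xee r3=0xfd r4=0xfd  N=1 Z=0
after  8: r0=0x08 r1=0xed r2=0xee r3=0x00 r4=0xfd  N=0 Z=1
after  9: r0=0x08 r1=0xed r2=0xee r3=0xff r4=0xfd  N=1 Z=0
after 10: r0=0x08 r1=0xed r2=0xee r3=0xff r4=0xff  N=1 Z=0
after 11: r0=0x08 r1=0x08 r2=0xee r3=0xff r4=0xff  N=1 Z=0
after 12: r0=0x08 r1=0x08 r2=0xee r3=0xff r4=0xf7  N=1 Z=0
-- IRQ taken; context saved, return-PC = 13 --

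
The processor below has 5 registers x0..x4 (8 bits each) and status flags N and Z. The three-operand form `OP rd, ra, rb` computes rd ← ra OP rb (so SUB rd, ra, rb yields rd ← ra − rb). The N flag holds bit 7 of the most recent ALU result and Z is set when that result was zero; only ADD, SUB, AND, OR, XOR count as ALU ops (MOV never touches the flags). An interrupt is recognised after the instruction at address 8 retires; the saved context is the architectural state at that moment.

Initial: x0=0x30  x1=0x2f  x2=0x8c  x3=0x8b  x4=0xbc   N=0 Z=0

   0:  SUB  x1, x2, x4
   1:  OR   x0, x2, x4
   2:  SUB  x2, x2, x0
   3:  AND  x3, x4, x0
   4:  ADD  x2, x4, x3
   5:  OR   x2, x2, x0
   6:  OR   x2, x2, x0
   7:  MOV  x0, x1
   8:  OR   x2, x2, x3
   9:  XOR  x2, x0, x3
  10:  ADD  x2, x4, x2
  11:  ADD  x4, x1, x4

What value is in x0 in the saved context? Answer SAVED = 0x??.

after  0: x0=0x30 x1=0xd0 x2=0x8c x3=0x8b x4=0xbc  N=1 Z=0
after  1: x0=0xbc x1=0xd0 x2=0x8c x3=0x8b x4=0xbc  N=1 Z=0
after  2: x0=0xbc x1=0xd0 x2=0xd0 x3=0x8b x4=0xbc  N=1 Z=0
after  3: x0=0xbc x1=0xd0 x2=0xd0 x3=0xbc x4=0xbc  N=1 Z=0
after  4: x0=0xbc x1=0xd0 x2=0x78 x3=0xbc x4=0xbc  N=0 Z=0
after  5: x0=0xbc x1=0xd0 x2=0xfc x3=0xbc x4=0xbc  N=1 Z=0
after  6: x0=0xbc x1=0xd0 x2=0xfc x3=0xbc x4=0xbc  N=1 Z=0
after  7: x0=0xd0 x1=0xd0 x2=0xfc x3=0xbc x4=0xbc  N=1 Z=0
after  8: x0=0xd0 x1=0xd0 x2=0xfc x3=0xbc x4=0xbc  N=1 Z=0
-- IRQ taken; context saved, return-PC = 9 --

SAVED = 0xd0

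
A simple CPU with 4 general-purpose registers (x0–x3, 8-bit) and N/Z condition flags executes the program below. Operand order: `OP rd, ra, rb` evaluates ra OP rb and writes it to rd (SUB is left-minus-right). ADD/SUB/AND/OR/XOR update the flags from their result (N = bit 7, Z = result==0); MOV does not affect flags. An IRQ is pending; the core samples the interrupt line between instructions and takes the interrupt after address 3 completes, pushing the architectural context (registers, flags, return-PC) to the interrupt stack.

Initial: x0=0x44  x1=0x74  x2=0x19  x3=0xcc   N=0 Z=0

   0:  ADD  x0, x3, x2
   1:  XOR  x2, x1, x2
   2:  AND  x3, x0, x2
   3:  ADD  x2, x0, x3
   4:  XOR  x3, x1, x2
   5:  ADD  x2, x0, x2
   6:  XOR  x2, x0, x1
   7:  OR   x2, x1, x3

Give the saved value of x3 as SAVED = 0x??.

SAVED = 0x65

after  0: x0=0xe5 x1=0x74 x2=0x19 x3=0xcc  N=1 Z=0
after  1: x0=0xe5 x1=0x74 x2=0x6d x3=0xcc  N=0 Z=0
after  2: x0=0xe5 x1=0x74 x2=0x6d x3=0x65  N=0 Z=0
after  3: x0=0xe5 x1=0x74 x2=0x4a x3=0x65  N=0 Z=0
-- IRQ taken; context saved, return-PC = 4 --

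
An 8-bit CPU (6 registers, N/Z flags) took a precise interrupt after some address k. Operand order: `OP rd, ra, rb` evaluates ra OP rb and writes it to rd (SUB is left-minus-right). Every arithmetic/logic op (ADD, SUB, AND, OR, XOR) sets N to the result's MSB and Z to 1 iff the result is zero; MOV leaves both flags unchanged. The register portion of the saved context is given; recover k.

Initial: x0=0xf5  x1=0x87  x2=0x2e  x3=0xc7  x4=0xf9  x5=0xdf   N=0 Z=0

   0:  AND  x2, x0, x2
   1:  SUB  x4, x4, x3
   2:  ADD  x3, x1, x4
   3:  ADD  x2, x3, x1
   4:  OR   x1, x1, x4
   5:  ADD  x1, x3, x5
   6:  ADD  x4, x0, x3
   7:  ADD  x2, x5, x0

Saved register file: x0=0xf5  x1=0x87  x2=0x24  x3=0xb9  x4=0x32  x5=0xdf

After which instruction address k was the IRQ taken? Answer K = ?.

K = 2

after  0: x0=0xf5 x1=0x87 x2=0x24 x3=0xc7 x4=0xf9 x5=0xdf  N=0 Z=0
after  1: x0=0xf5 x1=0x87 x2=0x24 x3=0xc7 x4=0x32 x5=0xdf  N=0 Z=0
after  2: x0=0xf5 x1=0x87 x2=0x24 x3=0xb9 x4=0x32 x5=0xdf  N=1 Z=0
-- IRQ taken; context saved, return-PC = 3 --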